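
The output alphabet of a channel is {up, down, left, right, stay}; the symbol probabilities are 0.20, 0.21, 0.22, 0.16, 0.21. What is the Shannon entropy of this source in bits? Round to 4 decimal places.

2.3136 bits

H = −Σ pᵢ log₂ pᵢ.
−0.20·log₂(0.20) = 0.4644
−0.21·log₂(0.21) = 0.4728
−0.22·log₂(0.22) = 0.4806
−0.16·log₂(0.16) = 0.4230
−0.21·log₂(0.21) = 0.4728
Sum ≈ 2.3136 → 2.3136 bits.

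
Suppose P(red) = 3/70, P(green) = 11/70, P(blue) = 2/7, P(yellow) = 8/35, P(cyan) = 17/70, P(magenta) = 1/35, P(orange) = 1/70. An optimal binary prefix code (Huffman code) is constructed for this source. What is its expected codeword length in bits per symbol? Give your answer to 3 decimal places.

2.371 bits/symbol

Repeatedly combine the two least-probable nodes; the expected code length is the sum of the merged weights.
merge 1/70 + 1/35 → 3/70
merge 3/70 + 3/70 → 3/35
merge 3/35 + 11/70 → 17/70
merge 8/35 + 17/70 → 33/70
merge 17/70 + 2/7 → 37/70
merge 33/70 + 37/70 → 1
L = 3/70 + 3/35 + 17/70 + 33/70 + 37/70 + 1 = 83/35 ≈ 2.371 bits/symbol.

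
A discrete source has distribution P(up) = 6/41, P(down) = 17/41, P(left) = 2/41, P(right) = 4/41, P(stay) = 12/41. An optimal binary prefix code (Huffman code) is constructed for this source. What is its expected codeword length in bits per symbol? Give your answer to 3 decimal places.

2.024 bits/symbol

Repeatedly combine the two least-probable nodes; the expected code length is the sum of the merged weights.
merge 2/41 + 4/41 → 6/41
merge 6/41 + 6/41 → 12/41
merge 12/41 + 12/41 → 24/41
merge 17/41 + 24/41 → 1
L = 6/41 + 12/41 + 24/41 + 1 = 83/41 ≈ 2.024 bits/symbol.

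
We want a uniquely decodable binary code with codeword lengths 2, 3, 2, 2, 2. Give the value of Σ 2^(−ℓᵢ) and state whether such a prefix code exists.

With common denominator 2^3 = 8: Σ 2^(−ℓᵢ) = 2/8 + 1/8 + 2/8 + 2/8 + 2/8 = 9/8 = 1.125.
Kraft's inequality requires Σ ≤ 1; here Σ = 1.125 > 1, so no such prefix code exists.

1.125; no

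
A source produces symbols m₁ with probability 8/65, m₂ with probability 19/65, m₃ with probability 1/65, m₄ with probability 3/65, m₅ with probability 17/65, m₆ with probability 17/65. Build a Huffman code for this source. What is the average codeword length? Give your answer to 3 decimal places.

Repeatedly combine the two least-probable nodes; the expected code length is the sum of the merged weights.
merge 1/65 + 3/65 → 4/65
merge 4/65 + 8/65 → 12/65
merge 12/65 + 17/65 → 29/65
merge 17/65 + 19/65 → 36/65
merge 29/65 + 36/65 → 1
L = 4/65 + 12/65 + 29/65 + 36/65 + 1 = 146/65 ≈ 2.246 bits/symbol.

2.246 bits/symbol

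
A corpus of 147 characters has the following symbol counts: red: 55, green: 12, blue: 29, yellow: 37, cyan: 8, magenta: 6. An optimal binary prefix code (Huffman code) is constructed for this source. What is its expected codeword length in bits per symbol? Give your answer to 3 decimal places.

2.272 bits/symbol

Probabilities are the counts divided by 147.
Repeatedly combine the two least-probable nodes; the expected code length is the sum of the merged weights.
merge 2/49 + 8/147 → 2/21
merge 4/49 + 2/21 → 26/147
merge 26/147 + 29/147 → 55/147
merge 37/147 + 55/147 → 92/147
merge 55/147 + 92/147 → 1
L = 2/21 + 26/147 + 55/147 + 92/147 + 1 = 334/147 ≈ 2.272 bits/symbol.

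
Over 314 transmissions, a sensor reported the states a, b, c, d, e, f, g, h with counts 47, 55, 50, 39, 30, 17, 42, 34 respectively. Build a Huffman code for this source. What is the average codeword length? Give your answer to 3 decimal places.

2.975 bits/symbol

Probabilities are the counts divided by 314.
Repeatedly combine the two least-probable nodes; the expected code length is the sum of the merged weights.
merge 17/314 + 15/157 → 47/314
merge 17/157 + 39/314 → 73/314
merge 21/157 + 47/314 → 89/314
merge 47/314 + 25/157 → 97/314
merge 55/314 + 73/314 → 64/157
merge 89/314 + 97/314 → 93/157
merge 64/157 + 93/157 → 1
L = 47/314 + 73/314 + 89/314 + 97/314 + 64/157 + 93/157 + 1 = 467/157 ≈ 2.975 bits/symbol.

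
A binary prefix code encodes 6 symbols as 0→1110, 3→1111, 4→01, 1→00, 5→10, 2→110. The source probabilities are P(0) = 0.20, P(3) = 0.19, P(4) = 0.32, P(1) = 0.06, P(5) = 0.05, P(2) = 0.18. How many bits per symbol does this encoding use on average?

L̄ = Σ pᵢ·ℓᵢ = 0.20·4 + 0.19·4 + 0.32·2 + 0.06·2 + 0.05·2 + 0.18·3 = 2.96 bits/symbol.

2.96 bits/symbol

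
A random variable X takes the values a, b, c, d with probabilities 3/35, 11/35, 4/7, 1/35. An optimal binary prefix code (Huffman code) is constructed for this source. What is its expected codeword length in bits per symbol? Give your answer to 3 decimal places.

1.543 bits/symbol

Repeatedly combine the two least-probable nodes; the expected code length is the sum of the merged weights.
merge 1/35 + 3/35 → 4/35
merge 4/35 + 11/35 → 3/7
merge 3/7 + 4/7 → 1
L = 4/35 + 3/7 + 1 = 54/35 ≈ 1.543 bits/symbol.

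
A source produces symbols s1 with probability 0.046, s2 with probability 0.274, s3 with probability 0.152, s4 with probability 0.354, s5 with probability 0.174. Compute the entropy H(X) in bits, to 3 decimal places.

2.099 bits

H = −Σ pᵢ log₂ pᵢ.
−0.046·log₂(0.046) = 0.2043
−0.274·log₂(0.274) = 0.5118
−0.152·log₂(0.152) = 0.4131
−0.354·log₂(0.354) = 0.5304
−0.174·log₂(0.174) = 0.4390
Sum ≈ 2.0986 → 2.099 bits.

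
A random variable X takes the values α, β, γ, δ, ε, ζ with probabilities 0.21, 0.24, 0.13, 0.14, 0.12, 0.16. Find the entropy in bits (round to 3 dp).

H = −Σ pᵢ log₂ pᵢ.
−0.21·log₂(0.21) = 0.4728
−0.24·log₂(0.24) = 0.4941
−0.13·log₂(0.13) = 0.3826
−0.14·log₂(0.14) = 0.3971
−0.12·log₂(0.12) = 0.3671
−0.16·log₂(0.16) = 0.4230
Sum ≈ 2.5368 → 2.537 bits.

2.537 bits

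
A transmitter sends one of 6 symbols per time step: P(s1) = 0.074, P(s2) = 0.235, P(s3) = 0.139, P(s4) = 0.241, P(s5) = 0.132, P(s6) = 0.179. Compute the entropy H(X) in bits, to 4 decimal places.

H = −Σ pᵢ log₂ pᵢ.
−0.074·log₂(0.074) = 0.2780
−0.235·log₂(0.235) = 0.4910
−0.139·log₂(0.139) = 0.3957
−0.241·log₂(0.241) = 0.4947
−0.132·log₂(0.132) = 0.3856
−0.179·log₂(0.179) = 0.4443
Sum ≈ 2.4893 → 2.4893 bits.

2.4893 bits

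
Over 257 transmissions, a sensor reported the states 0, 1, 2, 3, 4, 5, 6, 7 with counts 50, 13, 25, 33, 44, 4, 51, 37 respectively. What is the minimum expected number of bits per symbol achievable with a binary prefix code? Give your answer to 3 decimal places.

Probabilities are the counts divided by 257.
Repeatedly combine the two least-probable nodes; the expected code length is the sum of the merged weights.
merge 4/257 + 13/257 → 17/257
merge 17/257 + 25/257 → 42/257
merge 33/257 + 37/257 → 70/257
merge 42/257 + 44/257 → 86/257
merge 50/257 + 51/257 → 101/257
merge 70/257 + 86/257 → 156/257
merge 101/257 + 156/257 → 1
L = 17/257 + 42/257 + 70/257 + 86/257 + 101/257 + 156/257 + 1 = 729/257 ≈ 2.837 bits/symbol.

2.837 bits/symbol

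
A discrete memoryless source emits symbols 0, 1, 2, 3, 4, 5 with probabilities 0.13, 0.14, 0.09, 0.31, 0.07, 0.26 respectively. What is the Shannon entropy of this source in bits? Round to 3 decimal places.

H = −Σ pᵢ log₂ pᵢ.
−0.13·log₂(0.13) = 0.3826
−0.14·log₂(0.14) = 0.3971
−0.09·log₂(0.09) = 0.3127
−0.31·log₂(0.31) = 0.5238
−0.07·log₂(0.07) = 0.2686
−0.26·log₂(0.26) = 0.5053
Sum ≈ 2.3900 → 2.390 bits.

2.390 bits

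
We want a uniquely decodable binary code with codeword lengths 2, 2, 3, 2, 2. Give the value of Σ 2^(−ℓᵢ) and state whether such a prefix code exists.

With common denominator 2^3 = 8: Σ 2^(−ℓᵢ) = 2/8 + 2/8 + 1/8 + 2/8 + 2/8 = 9/8 = 1.125.
Kraft's inequality requires Σ ≤ 1; here Σ = 1.125 > 1, so no such prefix code exists.

1.125; no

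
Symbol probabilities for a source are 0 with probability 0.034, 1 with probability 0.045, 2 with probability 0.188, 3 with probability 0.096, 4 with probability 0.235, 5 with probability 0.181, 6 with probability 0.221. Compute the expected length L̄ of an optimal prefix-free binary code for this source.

Repeatedly combine the two least-probable nodes; the expected code length is the sum of the merged weights.
merge 17/500 + 9/200 → 79/1000
merge 79/1000 + 12/125 → 7/40
merge 7/40 + 181/1000 → 89/250
merge 47/250 + 221/1000 → 409/1000
merge 47/200 + 89/250 → 591/1000
merge 409/1000 + 591/1000 → 1
L = 79/1000 + 7/40 + 89/250 + 409/1000 + 591/1000 + 1 = 261/100 = 2.61 bits/symbol.

2.61 bits/symbol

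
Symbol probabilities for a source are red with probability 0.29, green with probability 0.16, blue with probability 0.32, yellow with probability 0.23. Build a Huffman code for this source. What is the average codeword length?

Repeatedly combine the two least-probable nodes; the expected code length is the sum of the merged weights.
merge 4/25 + 23/100 → 39/100
merge 29/100 + 8/25 → 61/100
merge 39/100 + 61/100 → 1
L = 39/100 + 61/100 + 1 = 2 bits/symbol.

2 bits/symbol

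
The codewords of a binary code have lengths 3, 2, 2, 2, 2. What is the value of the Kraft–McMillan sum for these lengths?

1.125

With common denominator 2^3 = 8: Σ 2^(−ℓᵢ) = 1/8 + 2/8 + 2/8 + 2/8 + 2/8 = 9/8 = 1.125.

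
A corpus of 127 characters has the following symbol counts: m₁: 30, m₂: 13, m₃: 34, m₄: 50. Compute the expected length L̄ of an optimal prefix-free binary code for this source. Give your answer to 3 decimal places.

Probabilities are the counts divided by 127.
Repeatedly combine the two least-probable nodes; the expected code length is the sum of the merged weights.
merge 13/127 + 30/127 → 43/127
merge 34/127 + 43/127 → 77/127
merge 50/127 + 77/127 → 1
L = 43/127 + 77/127 + 1 = 247/127 ≈ 1.945 bits/symbol.

1.945 bits/symbol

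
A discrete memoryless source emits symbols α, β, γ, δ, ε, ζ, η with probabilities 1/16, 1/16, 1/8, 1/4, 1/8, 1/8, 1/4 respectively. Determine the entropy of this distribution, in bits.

Each probability is a power of 1/2, so log₂(1/p) is an integer.
H = Σ p·log₂(1/p) = 1/16·4 + 1/16·4 + 1/8·3 + 1/4·2 + 1/8·3 + 1/8·3 + 1/4·2 = 2.625 bits.

2.625 bits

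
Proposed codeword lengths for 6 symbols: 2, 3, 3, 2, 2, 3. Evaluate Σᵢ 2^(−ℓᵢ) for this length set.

With common denominator 2^3 = 8: Σ 2^(−ℓᵢ) = 2/8 + 1/8 + 1/8 + 2/8 + 2/8 + 1/8 = 9/8 = 1.125.

1.125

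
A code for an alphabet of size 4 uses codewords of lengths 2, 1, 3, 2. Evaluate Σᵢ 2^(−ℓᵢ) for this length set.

With common denominator 2^3 = 8: Σ 2^(−ℓᵢ) = 2/8 + 4/8 + 1/8 + 2/8 = 9/8 = 1.125.

1.125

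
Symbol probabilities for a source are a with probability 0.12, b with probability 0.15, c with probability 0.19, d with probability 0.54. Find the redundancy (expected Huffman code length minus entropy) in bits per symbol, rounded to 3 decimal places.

Entropy H = −Σ p log₂ p ≈ 1.7129 bits.
Huffman merges: 3/25+3/20→27/100; 19/100+27/100→23/50; 23/50+27/50→1. L = 173/100 ≈ 1.7300.
L − H = 1.7300 − 1.7129 = 0.017 bits.

0.017 bits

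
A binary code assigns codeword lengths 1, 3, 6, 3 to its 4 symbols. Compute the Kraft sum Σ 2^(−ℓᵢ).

0.765625

With common denominator 2^6 = 64: Σ 2^(−ℓᵢ) = 32/64 + 8/64 + 1/64 + 8/64 = 49/64 = 0.765625.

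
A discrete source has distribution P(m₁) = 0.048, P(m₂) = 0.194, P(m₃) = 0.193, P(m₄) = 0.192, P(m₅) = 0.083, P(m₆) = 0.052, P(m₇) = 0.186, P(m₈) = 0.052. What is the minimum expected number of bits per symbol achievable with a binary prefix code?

Repeatedly combine the two least-probable nodes; the expected code length is the sum of the merged weights.
merge 6/125 + 13/250 → 1/10
merge 13/250 + 83/1000 → 27/200
merge 1/10 + 27/200 → 47/200
merge 93/500 + 24/125 → 189/500
merge 193/1000 + 97/500 → 387/1000
merge 47/200 + 189/500 → 613/1000
merge 387/1000 + 613/1000 → 1
L = 1/10 + 27/200 + 47/200 + 189/500 + 387/1000 + 613/1000 + 1 = 356/125 = 2.848 bits/symbol.

2.848 bits/symbol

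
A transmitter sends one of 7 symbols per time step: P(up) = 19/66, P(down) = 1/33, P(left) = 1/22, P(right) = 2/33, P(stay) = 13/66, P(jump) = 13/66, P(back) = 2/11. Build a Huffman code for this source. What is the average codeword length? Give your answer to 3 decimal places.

Repeatedly combine the two least-probable nodes; the expected code length is the sum of the merged weights.
merge 1/33 + 1/22 → 5/66
merge 2/33 + 5/66 → 3/22
merge 3/22 + 2/11 → 7/22
merge 13/66 + 13/66 → 13/33
merge 19/66 + 7/22 → 20/33
merge 13/33 + 20/33 → 1
L = 5/66 + 3/22 + 7/22 + 13/33 + 20/33 + 1 = 167/66 ≈ 2.530 bits/symbol.

2.530 bits/symbol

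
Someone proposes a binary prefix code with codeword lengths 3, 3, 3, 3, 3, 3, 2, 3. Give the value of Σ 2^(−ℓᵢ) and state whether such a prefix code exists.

1.125; no

With common denominator 2^3 = 8: Σ 2^(−ℓᵢ) = 1/8 + 1/8 + 1/8 + 1/8 + 1/8 + 1/8 + 2/8 + 1/8 = 9/8 = 1.125.
Kraft's inequality requires Σ ≤ 1; here Σ = 1.125 > 1, so no such prefix code exists.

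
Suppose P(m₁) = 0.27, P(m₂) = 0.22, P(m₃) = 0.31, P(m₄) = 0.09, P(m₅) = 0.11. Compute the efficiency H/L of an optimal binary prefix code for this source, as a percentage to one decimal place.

99.0%

Entropy H = −Σ p log₂ p ≈ 2.1773 bits.
Huffman merges: 9/100+11/100→1/5; 1/5+11/50→21/50; 27/100+31/100→29/50; 21/50+29/50→1. L = 11/5 ≈ 2.2000.
Efficiency = H/L = 2.1773/2.2000 = 99.0%.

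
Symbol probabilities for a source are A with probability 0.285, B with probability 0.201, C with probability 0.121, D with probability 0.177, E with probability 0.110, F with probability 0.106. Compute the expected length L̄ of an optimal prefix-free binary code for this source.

2.514 bits/symbol

Repeatedly combine the two least-probable nodes; the expected code length is the sum of the merged weights.
merge 53/500 + 11/100 → 27/125
merge 121/1000 + 177/1000 → 149/500
merge 201/1000 + 27/125 → 417/1000
merge 57/200 + 149/500 → 583/1000
merge 417/1000 + 583/1000 → 1
L = 27/125 + 149/500 + 417/1000 + 583/1000 + 1 = 1257/500 = 2.514 bits/symbol.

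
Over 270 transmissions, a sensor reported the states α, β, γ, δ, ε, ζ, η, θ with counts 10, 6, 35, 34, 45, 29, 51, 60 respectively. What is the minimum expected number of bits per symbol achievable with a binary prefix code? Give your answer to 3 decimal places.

Probabilities are the counts divided by 270.
Repeatedly combine the two least-probable nodes; the expected code length is the sum of the merged weights.
merge 1/45 + 1/27 → 8/135
merge 8/135 + 29/270 → 1/6
merge 17/135 + 7/54 → 23/90
merge 1/6 + 1/6 → 1/3
merge 17/90 + 2/9 → 37/90
merge 23/90 + 1/3 → 53/90
merge 37/90 + 53/90 → 1
L = 8/135 + 1/6 + 23/90 + 1/3 + 37/90 + 53/90 + 1 = 76/27 ≈ 2.815 bits/symbol.

2.815 bits/symbol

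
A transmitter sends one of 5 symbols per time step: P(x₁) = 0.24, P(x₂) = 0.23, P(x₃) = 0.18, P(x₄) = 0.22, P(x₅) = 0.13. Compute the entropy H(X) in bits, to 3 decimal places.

H = −Σ pᵢ log₂ pᵢ.
−0.24·log₂(0.24) = 0.4941
−0.23·log₂(0.23) = 0.4877
−0.18·log₂(0.18) = 0.4453
−0.22·log₂(0.22) = 0.4806
−0.13·log₂(0.13) = 0.3826
Sum ≈ 2.2903 → 2.290 bits.

2.290 bits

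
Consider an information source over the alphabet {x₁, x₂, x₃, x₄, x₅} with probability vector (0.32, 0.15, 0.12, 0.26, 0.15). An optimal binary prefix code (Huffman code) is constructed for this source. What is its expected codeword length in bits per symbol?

2.27 bits/symbol

Repeatedly combine the two least-probable nodes; the expected code length is the sum of the merged weights.
merge 3/25 + 3/20 → 27/100
merge 3/20 + 13/50 → 41/100
merge 27/100 + 8/25 → 59/100
merge 41/100 + 59/100 → 1
L = 27/100 + 41/100 + 59/100 + 1 = 227/100 = 2.27 bits/symbol.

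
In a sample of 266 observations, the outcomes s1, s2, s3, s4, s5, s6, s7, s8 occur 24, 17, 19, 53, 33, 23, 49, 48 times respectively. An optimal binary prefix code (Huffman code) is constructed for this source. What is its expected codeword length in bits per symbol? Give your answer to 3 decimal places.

Probabilities are the counts divided by 266.
Repeatedly combine the two least-probable nodes; the expected code length is the sum of the merged weights.
merge 17/266 + 1/14 → 18/133
merge 23/266 + 12/133 → 47/266
merge 33/266 + 18/133 → 69/266
merge 47/266 + 24/133 → 5/14
merge 7/38 + 53/266 → 51/133
merge 69/266 + 5/14 → 82/133
merge 51/133 + 82/133 → 1
L = 18/133 + 47/266 + 69/266 + 5/14 + 51/133 + 82/133 + 1 = 41/14 ≈ 2.929 bits/symbol.

2.929 bits/symbol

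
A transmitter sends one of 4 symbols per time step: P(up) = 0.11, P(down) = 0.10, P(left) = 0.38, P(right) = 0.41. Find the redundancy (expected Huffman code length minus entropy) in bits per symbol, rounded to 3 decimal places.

Entropy H = −Σ p log₂ p ≈ 1.7403 bits.
Huffman merges: 1/10+11/100→21/100; 21/100+19/50→59/100; 41/100+59/100→1. L = 9/5 ≈ 1.8000.
L − H = 1.8000 − 1.7403 = 0.060 bits.

0.060 bits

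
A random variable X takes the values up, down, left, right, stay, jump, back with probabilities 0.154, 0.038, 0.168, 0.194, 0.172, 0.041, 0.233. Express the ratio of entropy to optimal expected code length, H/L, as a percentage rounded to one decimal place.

Entropy H = −Σ p log₂ p ≈ 2.6017 bits.
Huffman merges: 19/500+41/1000→79/1000; 79/1000+77/500→233/1000; 21/125+43/250→17/50; 97/500+233/1000→427/1000; 233/1000+17/50→573/1000; 427/1000+573/1000→1. L = 663/250 ≈ 2.6520.
Efficiency = H/L = 2.6017/2.6520 = 98.1%.

98.1%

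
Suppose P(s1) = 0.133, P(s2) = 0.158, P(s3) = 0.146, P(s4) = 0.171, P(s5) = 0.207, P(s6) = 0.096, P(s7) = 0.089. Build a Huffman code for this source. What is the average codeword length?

2.793 bits/symbol

Repeatedly combine the two least-probable nodes; the expected code length is the sum of the merged weights.
merge 89/1000 + 12/125 → 37/200
merge 133/1000 + 73/500 → 279/1000
merge 79/500 + 171/1000 → 329/1000
merge 37/200 + 207/1000 → 49/125
merge 279/1000 + 329/1000 → 76/125
merge 49/125 + 76/125 → 1
L = 37/200 + 279/1000 + 329/1000 + 49/125 + 76/125 + 1 = 2793/1000 = 2.793 bits/symbol.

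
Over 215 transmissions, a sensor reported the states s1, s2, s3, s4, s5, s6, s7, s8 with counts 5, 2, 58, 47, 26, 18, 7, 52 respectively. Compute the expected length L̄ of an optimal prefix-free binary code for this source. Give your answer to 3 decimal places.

2.516 bits/symbol

Probabilities are the counts divided by 215.
Repeatedly combine the two least-probable nodes; the expected code length is the sum of the merged weights.
merge 2/215 + 1/43 → 7/215
merge 7/215 + 7/215 → 14/215
merge 14/215 + 18/215 → 32/215
merge 26/215 + 32/215 → 58/215
merge 47/215 + 52/215 → 99/215
merge 58/215 + 58/215 → 116/215
merge 99/215 + 116/215 → 1
L = 7/215 + 14/215 + 32/215 + 58/215 + 99/215 + 116/215 + 1 = 541/215 ≈ 2.516 bits/symbol.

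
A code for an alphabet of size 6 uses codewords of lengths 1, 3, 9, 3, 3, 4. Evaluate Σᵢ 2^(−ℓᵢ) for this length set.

With common denominator 2^9 = 512: Σ 2^(−ℓᵢ) = 256/512 + 64/512 + 1/512 + 64/512 + 64/512 + 32/512 = 481/512 = 0.939453125.

0.939453125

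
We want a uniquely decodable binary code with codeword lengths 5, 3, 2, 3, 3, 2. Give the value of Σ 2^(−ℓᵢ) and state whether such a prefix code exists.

0.90625; yes

With common denominator 2^5 = 32: Σ 2^(−ℓᵢ) = 1/32 + 4/32 + 8/32 + 4/32 + 4/32 + 8/32 = 29/32 = 0.90625.
Kraft's inequality requires Σ ≤ 1; here Σ = 0.90625 ≤ 1, so such a prefix code exists.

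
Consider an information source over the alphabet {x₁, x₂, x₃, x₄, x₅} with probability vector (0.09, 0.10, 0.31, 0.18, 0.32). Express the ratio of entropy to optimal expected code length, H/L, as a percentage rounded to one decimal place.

Entropy H = −Σ p log₂ p ≈ 2.1400 bits.
Huffman merges: 9/100+1/10→19/100; 9/50+19/100→37/100; 31/100+8/25→63/100; 37/100+63/100→1. L = 219/100 ≈ 2.1900.
Efficiency = H/L = 2.1400/2.1900 = 97.7%.

97.7%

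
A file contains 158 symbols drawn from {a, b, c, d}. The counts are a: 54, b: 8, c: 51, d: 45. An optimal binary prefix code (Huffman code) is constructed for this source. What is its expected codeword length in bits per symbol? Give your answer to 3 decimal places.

Probabilities are the counts divided by 158.
Repeatedly combine the two least-probable nodes; the expected code length is the sum of the merged weights.
merge 4/79 + 45/158 → 53/158
merge 51/158 + 53/158 → 52/79
merge 27/79 + 52/79 → 1
L = 53/158 + 52/79 + 1 = 315/158 ≈ 1.994 bits/symbol.

1.994 bits/symbol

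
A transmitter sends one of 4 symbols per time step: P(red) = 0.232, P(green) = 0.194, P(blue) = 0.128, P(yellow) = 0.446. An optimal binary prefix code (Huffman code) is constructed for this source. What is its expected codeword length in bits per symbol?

1.876 bits/symbol

Repeatedly combine the two least-probable nodes; the expected code length is the sum of the merged weights.
merge 16/125 + 97/500 → 161/500
merge 29/125 + 161/500 → 277/500
merge 223/500 + 277/500 → 1
L = 161/500 + 277/500 + 1 = 469/250 = 1.876 bits/symbol.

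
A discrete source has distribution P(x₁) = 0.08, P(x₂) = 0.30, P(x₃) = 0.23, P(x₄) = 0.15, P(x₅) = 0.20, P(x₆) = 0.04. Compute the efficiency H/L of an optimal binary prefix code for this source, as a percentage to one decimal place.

Entropy H = −Σ p log₂ p ≈ 2.3610 bits.
Huffman merges: 1/25+2/25→3/25; 3/25+3/20→27/100; 1/5+23/100→43/100; 27/100+3/10→57/100; 43/100+57/100→1. L = 239/100 ≈ 2.3900.
Efficiency = H/L = 2.3610/2.3900 = 98.8%.

98.8%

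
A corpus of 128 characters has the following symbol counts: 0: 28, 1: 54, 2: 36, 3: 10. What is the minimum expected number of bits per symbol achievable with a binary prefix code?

Probabilities are the counts divided by 128.
Repeatedly combine the two least-probable nodes; the expected code length is the sum of the merged weights.
merge 5/64 + 7/32 → 19/64
merge 9/32 + 19/64 → 37/64
merge 27/64 + 37/64 → 1
L = 19/64 + 37/64 + 1 = 15/8 = 1.875 bits/symbol.

1.875 bits/symbol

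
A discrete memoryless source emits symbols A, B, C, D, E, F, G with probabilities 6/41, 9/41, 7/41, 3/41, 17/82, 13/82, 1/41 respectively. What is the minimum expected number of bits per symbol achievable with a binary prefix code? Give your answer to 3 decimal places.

2.671 bits/symbol

Repeatedly combine the two least-probable nodes; the expected code length is the sum of the merged weights.
merge 1/41 + 3/41 → 4/41
merge 4/41 + 6/41 → 10/41
merge 13/82 + 7/41 → 27/82
merge 17/82 + 9/41 → 35/82
merge 10/41 + 27/82 → 47/82
merge 35/82 + 47/82 → 1
L = 4/41 + 10/41 + 27/82 + 35/82 + 47/82 + 1 = 219/82 ≈ 2.671 bits/symbol.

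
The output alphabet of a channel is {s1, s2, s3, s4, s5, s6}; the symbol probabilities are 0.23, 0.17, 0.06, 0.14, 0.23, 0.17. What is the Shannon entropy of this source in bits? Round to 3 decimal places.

2.485 bits

H = −Σ pᵢ log₂ pᵢ.
−0.23·log₂(0.23) = 0.4877
−0.17·log₂(0.17) = 0.4346
−0.06·log₂(0.06) = 0.2435
−0.14·log₂(0.14) = 0.3971
−0.23·log₂(0.23) = 0.4877
−0.17·log₂(0.17) = 0.4346
Sum ≈ 2.4852 → 2.485 bits.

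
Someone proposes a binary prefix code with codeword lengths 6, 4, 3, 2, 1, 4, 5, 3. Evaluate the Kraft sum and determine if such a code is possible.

1.171875; no

With common denominator 2^6 = 64: Σ 2^(−ℓᵢ) = 1/64 + 4/64 + 8/64 + 16/64 + 32/64 + 4/64 + 2/64 + 8/64 = 75/64 = 1.171875.
Kraft's inequality requires Σ ≤ 1; here Σ = 1.171875 > 1, so no such prefix code exists.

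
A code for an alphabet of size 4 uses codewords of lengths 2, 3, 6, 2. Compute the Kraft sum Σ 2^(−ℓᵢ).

With common denominator 2^6 = 64: Σ 2^(−ℓᵢ) = 16/64 + 8/64 + 1/64 + 16/64 = 41/64 = 0.640625.

0.640625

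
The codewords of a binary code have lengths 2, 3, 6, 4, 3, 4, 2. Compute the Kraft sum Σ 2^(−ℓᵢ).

0.890625

With common denominator 2^6 = 64: Σ 2^(−ℓᵢ) = 16/64 + 8/64 + 1/64 + 4/64 + 8/64 + 4/64 + 16/64 = 57/64 = 0.890625.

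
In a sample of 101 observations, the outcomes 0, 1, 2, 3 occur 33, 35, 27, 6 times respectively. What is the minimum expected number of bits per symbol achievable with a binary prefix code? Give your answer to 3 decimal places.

1.980 bits/symbol

Probabilities are the counts divided by 101.
Repeatedly combine the two least-probable nodes; the expected code length is the sum of the merged weights.
merge 6/101 + 27/101 → 33/101
merge 33/101 + 33/101 → 66/101
merge 35/101 + 66/101 → 1
L = 33/101 + 66/101 + 1 = 200/101 ≈ 1.980 bits/symbol.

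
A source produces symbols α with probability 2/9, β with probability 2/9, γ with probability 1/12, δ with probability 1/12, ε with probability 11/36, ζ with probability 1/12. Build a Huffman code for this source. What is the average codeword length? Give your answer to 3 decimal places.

2.417 bits/symbol

Repeatedly combine the two least-probable nodes; the expected code length is the sum of the merged weights.
merge 1/12 + 1/12 → 1/6
merge 1/12 + 1/6 → 1/4
merge 2/9 + 2/9 → 4/9
merge 1/4 + 11/36 → 5/9
merge 4/9 + 5/9 → 1
L = 1/6 + 1/4 + 4/9 + 5/9 + 1 = 29/12 ≈ 2.417 bits/symbol.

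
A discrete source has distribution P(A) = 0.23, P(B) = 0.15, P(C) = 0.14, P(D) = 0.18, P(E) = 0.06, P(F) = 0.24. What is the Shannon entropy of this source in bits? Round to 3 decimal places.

2.478 bits

H = −Σ pᵢ log₂ pᵢ.
−0.23·log₂(0.23) = 0.4877
−0.15·log₂(0.15) = 0.4105
−0.14·log₂(0.14) = 0.3971
−0.18·log₂(0.18) = 0.4453
−0.06·log₂(0.06) = 0.2435
−0.24·log₂(0.24) = 0.4941
Sum ≈ 2.4783 → 2.478 bits.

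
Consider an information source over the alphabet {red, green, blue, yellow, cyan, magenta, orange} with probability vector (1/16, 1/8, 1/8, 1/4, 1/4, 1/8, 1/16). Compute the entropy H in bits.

Each probability is a power of 1/2, so log₂(1/p) is an integer.
H = Σ p·log₂(1/p) = 1/16·4 + 1/8·3 + 1/8·3 + 1/4·2 + 1/4·2 + 1/8·3 + 1/16·4 = 2.625 bits.

2.625 bits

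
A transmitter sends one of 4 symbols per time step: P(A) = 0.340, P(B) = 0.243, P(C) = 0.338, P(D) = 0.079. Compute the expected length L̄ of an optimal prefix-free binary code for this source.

1.982 bits/symbol

Repeatedly combine the two least-probable nodes; the expected code length is the sum of the merged weights.
merge 79/1000 + 243/1000 → 161/500
merge 161/500 + 169/500 → 33/50
merge 17/50 + 33/50 → 1
L = 161/500 + 33/50 + 1 = 991/500 = 1.982 bits/symbol.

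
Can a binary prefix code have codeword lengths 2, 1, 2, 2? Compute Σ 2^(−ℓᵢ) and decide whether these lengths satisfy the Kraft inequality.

1.25; no

With common denominator 2^2 = 4: Σ 2^(−ℓᵢ) = 1/4 + 2/4 + 1/4 + 1/4 = 5/4 = 1.25.
Kraft's inequality requires Σ ≤ 1; here Σ = 1.25 > 1, so no such prefix code exists.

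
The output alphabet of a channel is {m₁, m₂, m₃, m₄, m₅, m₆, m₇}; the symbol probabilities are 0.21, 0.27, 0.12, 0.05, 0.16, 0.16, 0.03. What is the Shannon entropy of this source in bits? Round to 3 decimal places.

2.564 bits

H = −Σ pᵢ log₂ pᵢ.
−0.21·log₂(0.21) = 0.4728
−0.27·log₂(0.27) = 0.5100
−0.12·log₂(0.12) = 0.3671
−0.05·log₂(0.05) = 0.2161
−0.16·log₂(0.16) = 0.4230
−0.16·log₂(0.16) = 0.4230
−0.03·log₂(0.03) = 0.1518
Sum ≈ 2.5638 → 2.564 bits.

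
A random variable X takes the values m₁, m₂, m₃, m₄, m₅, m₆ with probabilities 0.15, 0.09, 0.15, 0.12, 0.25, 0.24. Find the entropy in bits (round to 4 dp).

H = −Σ pᵢ log₂ pᵢ.
−0.15·log₂(0.15) = 0.4105
−0.09·log₂(0.09) = 0.3127
−0.15·log₂(0.15) = 0.4105
−0.12·log₂(0.12) = 0.3671
−0.25·log₂(0.25) = 0.5000
−0.24·log₂(0.24) = 0.4941
Sum ≈ 2.4949 → 2.4949 bits.

2.4949 bits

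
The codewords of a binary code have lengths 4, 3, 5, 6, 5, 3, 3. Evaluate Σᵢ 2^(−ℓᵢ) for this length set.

With common denominator 2^6 = 64: Σ 2^(−ℓᵢ) = 4/64 + 8/64 + 2/64 + 1/64 + 2/64 + 8/64 + 8/64 = 33/64 = 0.515625.

0.515625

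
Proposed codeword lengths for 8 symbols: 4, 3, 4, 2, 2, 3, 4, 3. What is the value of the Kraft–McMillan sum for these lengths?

With common denominator 2^4 = 16: Σ 2^(−ℓᵢ) = 1/16 + 2/16 + 1/16 + 4/16 + 4/16 + 2/16 + 1/16 + 2/16 = 17/16 = 1.0625.

1.0625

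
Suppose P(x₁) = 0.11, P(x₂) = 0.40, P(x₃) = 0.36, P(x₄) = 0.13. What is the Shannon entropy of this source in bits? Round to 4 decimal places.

H = −Σ pᵢ log₂ pᵢ.
−0.11·log₂(0.11) = 0.3503
−0.40·log₂(0.40) = 0.5288
−0.36·log₂(0.36) = 0.5306
−0.13·log₂(0.13) = 0.3826
Sum ≈ 1.7923 → 1.7923 bits.

1.7923 bits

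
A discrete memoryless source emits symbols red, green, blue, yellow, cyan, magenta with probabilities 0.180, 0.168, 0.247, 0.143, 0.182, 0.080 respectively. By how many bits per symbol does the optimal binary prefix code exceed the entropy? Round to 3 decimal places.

Entropy H = −Σ p log₂ p ≈ 2.5161 bits.
Huffman merges: 2/25+143/1000→223/1000; 21/125+9/50→87/250; 91/500+223/1000→81/200; 247/1000+87/250→119/200; 81/200+119/200→1. L = 2571/1000 ≈ 2.5710.
L − H = 2.5710 − 2.5161 = 0.055 bits.

0.055 bits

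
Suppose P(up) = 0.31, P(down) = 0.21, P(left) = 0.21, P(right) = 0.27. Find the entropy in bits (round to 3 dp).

H = −Σ pᵢ log₂ pᵢ.
−0.31·log₂(0.31) = 0.5238
−0.21·log₂(0.21) = 0.4728
−0.21·log₂(0.21) = 0.4728
−0.27·log₂(0.27) = 0.5100
Sum ≈ 1.9795 → 1.979 bits.

1.979 bits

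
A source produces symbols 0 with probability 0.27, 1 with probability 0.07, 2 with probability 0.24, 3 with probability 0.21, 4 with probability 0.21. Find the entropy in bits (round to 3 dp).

H = −Σ pᵢ log₂ pᵢ.
−0.27·log₂(0.27) = 0.5100
−0.07·log₂(0.07) = 0.2686
−0.24·log₂(0.24) = 0.4941
−0.21·log₂(0.21) = 0.4728
−0.21·log₂(0.21) = 0.4728
Sum ≈ 2.2184 → 2.218 bits.

2.218 bits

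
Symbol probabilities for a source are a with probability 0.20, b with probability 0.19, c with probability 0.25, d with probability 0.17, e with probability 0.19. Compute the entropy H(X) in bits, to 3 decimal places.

2.309 bits

H = −Σ pᵢ log₂ pᵢ.
−0.20·log₂(0.20) = 0.4644
−0.19·log₂(0.19) = 0.4552
−0.25·log₂(0.25) = 0.5000
−0.17·log₂(0.17) = 0.4346
−0.19·log₂(0.19) = 0.4552
Sum ≈ 2.3094 → 2.309 bits.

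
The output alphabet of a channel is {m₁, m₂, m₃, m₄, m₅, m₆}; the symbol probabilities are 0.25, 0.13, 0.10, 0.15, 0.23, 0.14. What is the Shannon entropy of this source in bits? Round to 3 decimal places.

H = −Σ pᵢ log₂ pᵢ.
−0.25·log₂(0.25) = 0.5000
−0.13·log₂(0.13) = 0.3826
−0.10·log₂(0.10) = 0.3322
−0.15·log₂(0.15) = 0.4105
−0.23·log₂(0.23) = 0.4877
−0.14·log₂(0.14) = 0.3971
Sum ≈ 2.5102 → 2.510 bits.

2.510 bits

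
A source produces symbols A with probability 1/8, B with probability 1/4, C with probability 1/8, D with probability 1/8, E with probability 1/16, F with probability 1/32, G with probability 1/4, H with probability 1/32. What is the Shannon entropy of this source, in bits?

Each probability is a power of 1/2, so log₂(1/p) is an integer.
H = Σ p·log₂(1/p) = 1/8·3 + 1/4·2 + 1/8·3 + 1/8·3 + 1/16·4 + 1/32·5 + 1/4·2 + 1/32·5 = 2.6875 bits.

2.6875 bits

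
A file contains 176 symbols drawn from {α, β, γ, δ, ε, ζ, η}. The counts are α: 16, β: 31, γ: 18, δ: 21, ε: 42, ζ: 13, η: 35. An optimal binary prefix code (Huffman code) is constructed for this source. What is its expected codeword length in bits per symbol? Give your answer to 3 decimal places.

Probabilities are the counts divided by 176.
Repeatedly combine the two least-probable nodes; the expected code length is the sum of the merged weights.
merge 13/176 + 1/11 → 29/176
merge 9/88 + 21/176 → 39/176
merge 29/176 + 31/176 → 15/44
merge 35/176 + 39/176 → 37/88
merge 21/88 + 15/44 → 51/88
merge 37/88 + 51/88 → 1
L = 29/176 + 39/176 + 15/44 + 37/88 + 51/88 + 1 = 30/11 ≈ 2.727 bits/symbol.

2.727 bits/symbol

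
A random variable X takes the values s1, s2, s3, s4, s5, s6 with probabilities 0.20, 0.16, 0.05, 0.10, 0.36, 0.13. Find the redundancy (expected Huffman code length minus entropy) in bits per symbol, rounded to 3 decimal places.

0.081 bits

Entropy H = −Σ p log₂ p ≈ 2.3490 bits.
Huffman merges: 1/20+1/10→3/20; 13/100+3/20→7/25; 4/25+1/5→9/25; 7/25+9/25→16/25; 9/25+16/25→1. L = 243/100 ≈ 2.4300.
L − H = 2.4300 − 2.3490 = 0.081 bits.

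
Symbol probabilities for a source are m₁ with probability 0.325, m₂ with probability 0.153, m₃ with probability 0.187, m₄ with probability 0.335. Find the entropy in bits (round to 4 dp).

H = −Σ pᵢ log₂ pᵢ.
−0.325·log₂(0.325) = 0.5270
−0.153·log₂(0.153) = 0.4144
−0.187·log₂(0.187) = 0.4523
−0.335·log₂(0.335) = 0.5286
Sum ≈ 1.9223 → 1.9223 bits.

1.9223 bits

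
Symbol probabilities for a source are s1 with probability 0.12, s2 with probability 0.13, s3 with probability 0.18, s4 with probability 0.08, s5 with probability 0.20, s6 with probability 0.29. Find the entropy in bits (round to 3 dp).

H = −Σ pᵢ log₂ pᵢ.
−0.12·log₂(0.12) = 0.3671
−0.13·log₂(0.13) = 0.3826
−0.18·log₂(0.18) = 0.4453
−0.08·log₂(0.08) = 0.2915
−0.20·log₂(0.20) = 0.4644
−0.29·log₂(0.29) = 0.5179
Sum ≈ 2.4688 → 2.469 bits.

2.469 bits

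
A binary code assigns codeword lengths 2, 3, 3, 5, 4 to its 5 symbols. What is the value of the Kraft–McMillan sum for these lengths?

With common denominator 2^5 = 32: Σ 2^(−ℓᵢ) = 8/32 + 4/32 + 4/32 + 1/32 + 2/32 = 19/32 = 0.59375.

0.59375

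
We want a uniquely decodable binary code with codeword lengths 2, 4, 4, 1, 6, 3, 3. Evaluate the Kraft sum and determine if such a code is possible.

With common denominator 2^6 = 64: Σ 2^(−ℓᵢ) = 16/64 + 4/64 + 4/64 + 32/64 + 1/64 + 8/64 + 8/64 = 73/64 = 1.140625.
Kraft's inequality requires Σ ≤ 1; here Σ = 1.140625 > 1, so no such prefix code exists.

1.140625; no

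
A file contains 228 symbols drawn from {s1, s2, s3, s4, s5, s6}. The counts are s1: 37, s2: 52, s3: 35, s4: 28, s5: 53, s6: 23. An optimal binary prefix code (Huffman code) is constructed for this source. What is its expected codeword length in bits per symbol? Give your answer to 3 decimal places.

Probabilities are the counts divided by 228.
Repeatedly combine the two least-probable nodes; the expected code length is the sum of the merged weights.
merge 23/228 + 7/57 → 17/76
merge 35/228 + 37/228 → 6/19
merge 17/76 + 13/57 → 103/228
merge 53/228 + 6/19 → 125/228
merge 103/228 + 125/228 → 1
L = 17/76 + 6/19 + 103/228 + 125/228 + 1 = 193/76 ≈ 2.539 bits/symbol.

2.539 bits/symbol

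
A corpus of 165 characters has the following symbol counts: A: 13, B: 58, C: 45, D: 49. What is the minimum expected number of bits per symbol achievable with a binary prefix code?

Probabilities are the counts divided by 165.
Repeatedly combine the two least-probable nodes; the expected code length is the sum of the merged weights.
merge 13/165 + 3/11 → 58/165
merge 49/165 + 58/165 → 107/165
merge 58/165 + 107/165 → 1
L = 58/165 + 107/165 + 1 = 2 bits/symbol.

2 bits/symbol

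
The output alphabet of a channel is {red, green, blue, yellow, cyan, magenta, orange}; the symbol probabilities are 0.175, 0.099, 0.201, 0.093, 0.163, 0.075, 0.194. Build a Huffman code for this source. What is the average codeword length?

Repeatedly combine the two least-probable nodes; the expected code length is the sum of the merged weights.
merge 3/40 + 93/1000 → 21/125
merge 99/1000 + 163/1000 → 131/500
merge 21/125 + 7/40 → 343/1000
merge 97/500 + 201/1000 → 79/200
merge 131/500 + 343/1000 → 121/200
merge 79/200 + 121/200 → 1
L = 21/125 + 131/500 + 343/1000 + 79/200 + 121/200 + 1 = 2773/1000 = 2.773 bits/symbol.

2.773 bits/symbol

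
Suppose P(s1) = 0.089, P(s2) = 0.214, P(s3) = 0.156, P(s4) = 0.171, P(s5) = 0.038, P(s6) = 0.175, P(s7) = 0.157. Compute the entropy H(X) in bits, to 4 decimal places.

H = −Σ pᵢ log₂ pᵢ.
−0.089·log₂(0.089) = 0.3106
−0.214·log₂(0.214) = 0.4760
−0.156·log₂(0.156) = 0.4181
−0.171·log₂(0.171) = 0.4357
−0.038·log₂(0.038) = 0.1793
−0.175·log₂(0.175) = 0.4401
−0.157·log₂(0.157) = 0.4194
Sum ≈ 2.6792 → 2.6792 bits.

2.6792 bits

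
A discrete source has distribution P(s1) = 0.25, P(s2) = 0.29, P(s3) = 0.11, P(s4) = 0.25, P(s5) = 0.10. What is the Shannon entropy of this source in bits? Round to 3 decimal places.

2.200 bits

H = −Σ pᵢ log₂ pᵢ.
−0.25·log₂(0.25) = 0.5000
−0.29·log₂(0.29) = 0.5179
−0.11·log₂(0.11) = 0.3503
−0.25·log₂(0.25) = 0.5000
−0.10·log₂(0.10) = 0.3322
Sum ≈ 2.2004 → 2.200 bits.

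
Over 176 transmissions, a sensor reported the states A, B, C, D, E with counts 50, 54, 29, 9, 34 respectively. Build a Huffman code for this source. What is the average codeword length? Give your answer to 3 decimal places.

2.216 bits/symbol

Probabilities are the counts divided by 176.
Repeatedly combine the two least-probable nodes; the expected code length is the sum of the merged weights.
merge 9/176 + 29/176 → 19/88
merge 17/88 + 19/88 → 9/22
merge 25/88 + 27/88 → 13/22
merge 9/22 + 13/22 → 1
L = 19/88 + 9/22 + 13/22 + 1 = 195/88 ≈ 2.216 bits/symbol.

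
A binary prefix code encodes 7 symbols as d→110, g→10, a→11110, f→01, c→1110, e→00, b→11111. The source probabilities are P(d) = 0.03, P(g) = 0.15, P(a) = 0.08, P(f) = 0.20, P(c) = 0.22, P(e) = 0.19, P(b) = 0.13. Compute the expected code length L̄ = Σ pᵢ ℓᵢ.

L̄ = Σ pᵢ·ℓᵢ = 0.03·3 + 0.15·2 + 0.08·5 + 0.20·2 + 0.22·4 + 0.19·2 + 0.13·5 = 3.1 bits/symbol.

3.1 bits/symbol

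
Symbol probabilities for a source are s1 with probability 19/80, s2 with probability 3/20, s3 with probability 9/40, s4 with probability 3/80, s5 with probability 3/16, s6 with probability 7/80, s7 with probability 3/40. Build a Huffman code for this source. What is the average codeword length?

2.65 bits/symbol

Repeatedly combine the two least-probable nodes; the expected code length is the sum of the merged weights.
merge 3/80 + 3/40 → 9/80
merge 7/80 + 9/80 → 1/5
merge 3/20 + 3/16 → 27/80
merge 1/5 + 9/40 → 17/40
merge 19/80 + 27/80 → 23/40
merge 17/40 + 23/40 → 1
L = 9/80 + 1/5 + 27/80 + 17/40 + 23/40 + 1 = 53/20 = 2.65 bits/symbol.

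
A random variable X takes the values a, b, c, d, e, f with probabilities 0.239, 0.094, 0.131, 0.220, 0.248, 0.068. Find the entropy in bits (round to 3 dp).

2.441 bits

H = −Σ pᵢ log₂ pᵢ.
−0.239·log₂(0.239) = 0.4935
−0.094·log₂(0.094) = 0.3207
−0.131·log₂(0.131) = 0.3841
−0.220·log₂(0.220) = 0.4806
−0.248·log₂(0.248) = 0.4989
−0.068·log₂(0.068) = 0.2637
Sum ≈ 2.4415 → 2.441 bits.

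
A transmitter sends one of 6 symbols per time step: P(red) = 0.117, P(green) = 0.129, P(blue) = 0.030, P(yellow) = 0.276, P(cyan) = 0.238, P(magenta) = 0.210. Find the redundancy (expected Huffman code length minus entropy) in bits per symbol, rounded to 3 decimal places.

0.050 bits

Entropy H = −Σ p log₂ p ≈ 2.3734 bits.
Huffman merges: 3/100+117/1000→147/1000; 129/1000+147/1000→69/250; 21/100+119/500→56/125; 69/250+69/250→69/125; 56/125+69/125→1. L = 2423/1000 ≈ 2.4230.
L − H = 2.4230 − 2.3734 = 0.050 bits.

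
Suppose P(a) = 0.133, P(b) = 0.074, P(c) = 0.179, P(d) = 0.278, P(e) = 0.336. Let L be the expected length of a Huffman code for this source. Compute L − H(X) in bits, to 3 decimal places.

Entropy H = −Σ p log₂ p ≈ 2.1514 bits.
Huffman merges: 37/500+133/1000→207/1000; 179/1000+207/1000→193/500; 139/500+42/125→307/500; 193/500+307/500→1. L = 2207/1000 ≈ 2.2070.
L − H = 2.2070 − 2.1514 = 0.056 bits.

0.056 bits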